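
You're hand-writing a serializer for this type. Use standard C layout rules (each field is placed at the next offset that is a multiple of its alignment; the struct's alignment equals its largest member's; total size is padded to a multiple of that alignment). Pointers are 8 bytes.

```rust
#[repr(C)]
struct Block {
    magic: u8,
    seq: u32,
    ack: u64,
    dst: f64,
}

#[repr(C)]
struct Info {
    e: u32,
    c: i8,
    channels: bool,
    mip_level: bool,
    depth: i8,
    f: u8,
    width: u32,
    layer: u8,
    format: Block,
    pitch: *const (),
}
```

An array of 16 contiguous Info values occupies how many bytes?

Block: @0: magic [1B, align 1] → 1; +3 pad (align 4); @4: seq [4B, align 4] → 8; @8: ack [8B, align 8] → 16; @16: dst [8B, align 8] → 24; size 24, align 8
@0: e [4B, align 4] → 4
@4: c [1B, align 1] → 5
@5: channels [1B, align 1] → 6
@6: mip_level [1B, align 1] → 7
@7: depth [1B, align 1] → 8
@8: f [1B, align 1] → 9
+3 pad (align 4)
@12: width [4B, align 4] → 16
@16: layer [1B, align 1] → 17
+7 pad (align 8)
@24: format [24B, align 8] → 48
@48: pitch [8B, align 8] → 56
size 56, align 8
array of 16: 16 × 56 = 896

896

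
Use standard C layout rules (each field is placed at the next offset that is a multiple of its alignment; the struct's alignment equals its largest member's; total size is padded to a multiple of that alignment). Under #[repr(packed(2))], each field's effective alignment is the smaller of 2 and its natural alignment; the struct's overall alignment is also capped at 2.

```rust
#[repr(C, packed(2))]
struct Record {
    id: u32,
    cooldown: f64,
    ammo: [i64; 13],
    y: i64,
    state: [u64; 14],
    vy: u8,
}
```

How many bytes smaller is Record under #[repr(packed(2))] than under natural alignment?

10

natural layout:
  @0: id [4B, align 4] → 4
  +4 pad (align 8)
  @8: cooldown [8B, align 8] → 16
  @16: ammo [104B, align 8] → 120
  @120: y [8B, align 8] → 128
  @128: state [112B, align 8] → 240
  @240: vy [1B, align 1] → 241
  +7 tail pad (align 8)
  size 248, align 8
packed(2) layout:
  @0: id [4B, align 2] → 4
  @4: cooldown [8B, align 2] → 12
  @12: ammo [104B, align 2] → 116
  @116: y [8B, align 2] → 124
  @124: state [112B, align 2] → 236
  @236: vy [1B, align 1] → 237
  +1 tail pad (align 2)
  size 238, align 2
248 − 238 = 10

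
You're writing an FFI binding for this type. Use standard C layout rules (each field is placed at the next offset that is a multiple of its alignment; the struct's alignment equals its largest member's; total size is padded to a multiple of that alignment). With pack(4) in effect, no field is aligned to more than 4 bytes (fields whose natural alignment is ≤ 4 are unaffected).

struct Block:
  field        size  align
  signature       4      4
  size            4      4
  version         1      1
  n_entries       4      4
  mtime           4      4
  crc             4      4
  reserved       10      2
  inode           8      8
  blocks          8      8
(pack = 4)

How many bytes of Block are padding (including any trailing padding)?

@0: signature [4B, align 4] → 4
@4: size [4B, align 4] → 8
@8: version [1B, align 1] → 9
+3 pad (align 4)
@12: n_entries [4B, align 4] → 16
@16: mtime [4B, align 4] → 20
@20: crc [4B, align 4] → 24
@24: reserved [10B, align 2] → 34
+2 pad (align 4)
@36: inode [8B, align 4] → 44
@44: blocks [8B, align 4] → 52
size 52, align 4
data bytes 47, size 52 → padding 5

5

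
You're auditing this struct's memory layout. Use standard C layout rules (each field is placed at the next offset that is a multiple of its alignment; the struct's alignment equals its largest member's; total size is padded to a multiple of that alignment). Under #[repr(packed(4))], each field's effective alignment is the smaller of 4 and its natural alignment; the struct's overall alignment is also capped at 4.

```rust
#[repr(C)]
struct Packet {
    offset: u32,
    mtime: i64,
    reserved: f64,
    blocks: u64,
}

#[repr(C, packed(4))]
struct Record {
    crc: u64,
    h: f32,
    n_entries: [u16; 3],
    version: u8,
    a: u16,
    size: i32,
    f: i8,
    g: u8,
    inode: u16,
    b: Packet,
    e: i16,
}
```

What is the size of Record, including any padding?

68

Packet: offset at 0 (size 4, align 4) → ends 4; pad 4 to align 8 for mtime; mtime at 8 (size 8, align 8) → ends 16; reserved at 16 (size 8, align 8) → ends 24; blocks at 24 (size 8, align 8) → ends 32; total 32 bytes, alignment 8
crc at 0 (size 8, align 4) → ends 8
h at 8 (size 4, align 4) → ends 12
n_entries at 12 (size 6, align 2) → ends 18
version at 18 (size 1, align 1) → ends 19
pad 1 to align 2 for a
a at 20 (size 2, align 2) → ends 22
pad 2 to align 4 for size
size at 24 (size 4, align 4) → ends 28
f at 28 (size 1, align 1) → ends 29
g at 29 (size 1, align 1) → ends 30
inode at 30 (size 2, align 2) → ends 32
b at 32 (size 32, align 4) → ends 64
e at 64 (size 2, align 2) → ends 66
tail pad 2 to reach multiple of 4
total 68 bytes, alignment 4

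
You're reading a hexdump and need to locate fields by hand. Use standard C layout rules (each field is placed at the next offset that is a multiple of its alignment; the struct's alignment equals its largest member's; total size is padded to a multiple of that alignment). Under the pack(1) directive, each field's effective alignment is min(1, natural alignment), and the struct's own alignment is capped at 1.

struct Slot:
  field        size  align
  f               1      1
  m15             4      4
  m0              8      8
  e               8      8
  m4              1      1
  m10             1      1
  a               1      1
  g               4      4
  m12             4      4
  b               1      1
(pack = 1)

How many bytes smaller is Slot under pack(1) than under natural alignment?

7

natural layout:
  f at 0 (size 1, align 1) → ends 1
  pad 3 to align 4 for m15
  m15 at 4 (size 4, align 4) → ends 8
  m0 at 8 (size 8, align 8) → ends 16
  e at 16 (size 8, align 8) → ends 24
  m4 at 24 (size 1, align 1) → ends 25
  m10 at 25 (size 1, align 1) → ends 26
  a at 26 (size 1, align 1) → ends 27
  pad 1 to align 4 for g
  g at 28 (size 4, align 4) → ends 32
  m12 at 32 (size 4, align 4) → ends 36
  b at 36 (size 1, align 1) → ends 37
  tail pad 3 to reach multiple of 8
  total 40 bytes, alignment 8
packed(1) layout:
  f at 0 (size 1, align 1) → ends 1
  m15 at 1 (size 4, align 1) → ends 5
  m0 at 5 (size 8, align 1) → ends 13
  e at 13 (size 8, align 1) → ends 21
  m4 at 21 (size 1, align 1) → ends 22
  m10 at 22 (size 1, align 1) → ends 23
  a at 23 (size 1, align 1) → ends 24
  g at 24 (size 4, align 1) → ends 28
  m12 at 28 (size 4, align 1) → ends 32
  b at 32 (size 1, align 1) → ends 33
  total 33 bytes, alignment 1
40 − 33 = 7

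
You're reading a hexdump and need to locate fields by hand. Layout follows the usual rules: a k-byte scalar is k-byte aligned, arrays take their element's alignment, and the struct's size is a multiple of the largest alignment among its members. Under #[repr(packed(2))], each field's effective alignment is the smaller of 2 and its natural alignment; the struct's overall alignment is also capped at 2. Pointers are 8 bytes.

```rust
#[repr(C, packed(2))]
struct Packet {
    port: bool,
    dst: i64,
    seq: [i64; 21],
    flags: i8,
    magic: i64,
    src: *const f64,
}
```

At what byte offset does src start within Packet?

188

0..1  port  (1B, 1-aligned)
1..2  -- padding (1B)
2..10  dst  (8B, 2-aligned)
10..178  seq  (168B, 2-aligned)
178..179  flags  (1B, 1-aligned)
179..180  -- padding (1B)
180..188  magic  (8B, 2-aligned)
188..196  src  (8B, 2-aligned)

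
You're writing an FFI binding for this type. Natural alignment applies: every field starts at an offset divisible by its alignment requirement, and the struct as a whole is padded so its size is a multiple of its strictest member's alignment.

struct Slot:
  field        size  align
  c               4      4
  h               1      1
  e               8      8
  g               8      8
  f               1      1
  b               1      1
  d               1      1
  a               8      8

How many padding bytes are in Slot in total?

@0: c [4B, align 4] → 4
@4: h [1B, align 1] → 5
+3 pad (align 8)
@8: e [8B, align 8] → 16
@16: g [8B, align 8] → 24
@24: f [1B, align 1] → 25
@25: b [1B, align 1] → 26
@26: d [1B, align 1] → 27
+5 pad (align 8)
@32: a [8B, align 8] → 40
size 40, align 8
data bytes 32, size 40 → padding 8

8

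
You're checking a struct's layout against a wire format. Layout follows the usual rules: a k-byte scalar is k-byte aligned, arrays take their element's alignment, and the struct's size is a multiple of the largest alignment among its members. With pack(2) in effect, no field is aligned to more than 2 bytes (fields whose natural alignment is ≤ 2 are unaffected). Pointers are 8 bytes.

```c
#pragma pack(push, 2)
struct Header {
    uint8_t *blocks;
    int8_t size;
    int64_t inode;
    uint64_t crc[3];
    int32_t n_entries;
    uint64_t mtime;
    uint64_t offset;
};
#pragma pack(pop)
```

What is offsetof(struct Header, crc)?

0..8  blocks  (8B, 2-aligned)
8..9  size  (1B, 1-aligned)
9..10  -- padding (1B)
10..18  inode  (8B, 2-aligned)
18..42  crc  (24B, 2-aligned)

18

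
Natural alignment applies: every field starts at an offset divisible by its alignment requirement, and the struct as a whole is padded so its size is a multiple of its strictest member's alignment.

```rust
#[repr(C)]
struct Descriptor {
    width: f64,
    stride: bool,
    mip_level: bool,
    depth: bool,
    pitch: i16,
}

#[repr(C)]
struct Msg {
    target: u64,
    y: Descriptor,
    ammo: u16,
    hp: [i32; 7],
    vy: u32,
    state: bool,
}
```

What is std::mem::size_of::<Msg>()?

Descriptor: width at 0 (size 8, align 8) → ends 8; stride at 8 (size 1, align 1) → ends 9; mip_level at 9 (size 1, align 1) → ends 10; depth at 10 (size 1, align 1) → ends 11; pad 1 to align 2 for pitch; pitch at 12 (size 2, align 2) → ends 14; tail pad 2 to reach multiple of 8; total 16 bytes, alignment 8
target at 0 (size 8, align 8) → ends 8
y at 8 (size 16, align 8) → ends 24
ammo at 24 (size 2, align 2) → ends 26
pad 2 to align 4 for hp
hp at 28 (size 28, align 4) → ends 56
vy at 56 (size 4, align 4) → ends 60
state at 60 (size 1, align 1) → ends 61
tail pad 3 to reach multiple of 8
total 64 bytes, alignment 8

64 bytes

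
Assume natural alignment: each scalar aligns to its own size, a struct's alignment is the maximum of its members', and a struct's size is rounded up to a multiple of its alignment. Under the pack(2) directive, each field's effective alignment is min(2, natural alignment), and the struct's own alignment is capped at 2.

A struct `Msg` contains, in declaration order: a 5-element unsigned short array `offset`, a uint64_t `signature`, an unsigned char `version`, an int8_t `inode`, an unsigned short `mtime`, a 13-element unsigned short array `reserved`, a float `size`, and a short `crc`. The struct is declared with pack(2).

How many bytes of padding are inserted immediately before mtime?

0

offset at 0 (size 10, align 2) → ends 10
signature at 10 (size 8, align 2) → ends 18
version at 18 (size 1, align 1) → ends 19
inode at 19 (size 1, align 1) → ends 20
mtime at 20 (size 2, align 2) → ends 22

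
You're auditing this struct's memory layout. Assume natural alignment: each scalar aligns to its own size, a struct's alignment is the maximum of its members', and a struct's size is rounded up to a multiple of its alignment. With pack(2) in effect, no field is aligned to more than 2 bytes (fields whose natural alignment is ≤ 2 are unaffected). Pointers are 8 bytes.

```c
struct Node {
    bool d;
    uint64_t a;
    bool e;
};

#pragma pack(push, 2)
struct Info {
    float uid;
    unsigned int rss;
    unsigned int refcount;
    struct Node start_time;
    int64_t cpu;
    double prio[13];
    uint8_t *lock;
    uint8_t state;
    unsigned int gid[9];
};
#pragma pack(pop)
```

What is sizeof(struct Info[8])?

1552

Node: @0: d [1B, align 1] → 1; +7 pad (align 8); @8: a [8B, align 8] → 16; @16: e [1B, align 1] → 17; +7 tail pad (align 8); size 24, align 8
@0: uid [4B, align 2] → 4
@4: rss [4B, align 2] → 8
@8: refcount [4B, align 2] → 12
@12: start_time [24B, align 2] → 36
@36: cpu [8B, align 2] → 44
@44: prio [104B, align 2] → 148
@148: lock [8B, align 2] → 156
@156: state [1B, align 1] → 157
+1 pad (align 2)
@158: gid [36B, align 2] → 194
size 194, align 2
array of 8: 8 × 194 = 1552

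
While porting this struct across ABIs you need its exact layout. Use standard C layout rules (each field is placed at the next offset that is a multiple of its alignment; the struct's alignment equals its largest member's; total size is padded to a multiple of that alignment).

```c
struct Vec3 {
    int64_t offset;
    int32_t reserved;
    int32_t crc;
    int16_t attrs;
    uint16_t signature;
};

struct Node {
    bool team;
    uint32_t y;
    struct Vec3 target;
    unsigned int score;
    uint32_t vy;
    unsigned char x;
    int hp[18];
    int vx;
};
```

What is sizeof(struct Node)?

Vec3: @0: offset [8B, align 8] → 8; @8: reserved [4B, align 4] → 12; @12: crc [4B, align 4] → 16; @16: attrs [2B, align 2] → 18; @18: signature [2B, align 2] → 20; +4 tail pad (align 8); size 24, align 8
@0: team [1B, align 1] → 1
+3 pad (align 4)
@4: y [4B, align 4] → 8
@8: target [24B, align 8] → 32
@32: score [4B, align 4] → 36
@36: vy [4B, align 4] → 40
@40: x [1B, align 1] → 41
+3 pad (align 4)
@44: hp [72B, align 4] → 116
@116: vx [4B, align 4] → 120
size 120, align 8

120 bytes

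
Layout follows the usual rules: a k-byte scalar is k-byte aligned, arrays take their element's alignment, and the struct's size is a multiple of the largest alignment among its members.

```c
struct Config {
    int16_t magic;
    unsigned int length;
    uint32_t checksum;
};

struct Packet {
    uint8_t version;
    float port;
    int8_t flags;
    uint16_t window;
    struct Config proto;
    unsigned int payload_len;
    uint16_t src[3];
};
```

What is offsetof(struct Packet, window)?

Config: magic at 0 (size 2, align 2) → ends 2; pad 2 to align 4 for length; length at 4 (size 4, align 4) → ends 8; checksum at 8 (size 4, align 4) → ends 12; total 12 bytes, alignment 4
version at 0 (size 1, align 1) → ends 1
pad 3 to align 4 for port
port at 4 (size 4, align 4) → ends 8
flags at 8 (size 1, align 1) → ends 9
pad 1 to align 2 for window
window at 10 (size 2, align 2) → ends 12

10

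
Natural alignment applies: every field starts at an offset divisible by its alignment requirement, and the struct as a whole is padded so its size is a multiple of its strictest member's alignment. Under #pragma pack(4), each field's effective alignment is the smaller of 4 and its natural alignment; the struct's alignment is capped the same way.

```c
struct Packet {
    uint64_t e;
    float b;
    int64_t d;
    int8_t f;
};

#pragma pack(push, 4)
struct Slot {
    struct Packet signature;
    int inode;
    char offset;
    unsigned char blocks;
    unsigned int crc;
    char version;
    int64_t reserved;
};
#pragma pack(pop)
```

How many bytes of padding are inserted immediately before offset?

Packet: @0: e [8B, align 8] → 8; @8: b [4B, align 4] → 12; +4 pad (align 8); @16: d [8B, align 8] → 24; @24: f [1B, align 1] → 25; +7 tail pad (align 8); size 32, align 8
@0: signature [32B, align 4] → 32
@32: inode [4B, align 4] → 36
@36: offset [1B, align 1] → 37

0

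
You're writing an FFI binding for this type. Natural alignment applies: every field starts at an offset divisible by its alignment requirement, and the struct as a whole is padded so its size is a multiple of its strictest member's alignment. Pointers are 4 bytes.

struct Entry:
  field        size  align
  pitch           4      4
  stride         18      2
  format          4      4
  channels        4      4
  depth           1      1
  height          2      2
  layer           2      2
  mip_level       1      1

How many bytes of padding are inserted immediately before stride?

0..4  pitch  (4B, 4-aligned)
4..22  stride  (18B, 2-aligned)

0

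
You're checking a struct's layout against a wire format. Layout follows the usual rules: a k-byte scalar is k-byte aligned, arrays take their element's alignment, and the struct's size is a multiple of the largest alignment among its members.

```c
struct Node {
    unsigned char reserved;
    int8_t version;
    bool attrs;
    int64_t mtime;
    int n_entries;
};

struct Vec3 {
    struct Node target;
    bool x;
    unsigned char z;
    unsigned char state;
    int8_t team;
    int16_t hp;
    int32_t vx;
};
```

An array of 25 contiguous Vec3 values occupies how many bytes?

Node: 0..1  reserved  (1B, 1-aligned); 1..2  version  (1B, 1-aligned); 2..3  attrs  (1B, 1-aligned); 3..8  -- padding (5B); 8..16  mtime  (8B, 8-aligned); 16..20  n_entries  (4B, 4-aligned); 20..24  -- tail padding (4B); sizeof = 24, alignof = 8
0..24  target  (24B, 8-aligned)
24..25  x  (1B, 1-aligned)
25..26  z  (1B, 1-aligned)
26..27  state  (1B, 1-aligned)
27..28  team  (1B, 1-aligned)
28..30  hp  (2B, 2-aligned)
30..32  -- padding (2B)
32..36  vx  (4B, 4-aligned)
36..40  -- tail padding (4B)
sizeof = 40, alignof = 8
array of 25: 25 × 40 = 1000

1000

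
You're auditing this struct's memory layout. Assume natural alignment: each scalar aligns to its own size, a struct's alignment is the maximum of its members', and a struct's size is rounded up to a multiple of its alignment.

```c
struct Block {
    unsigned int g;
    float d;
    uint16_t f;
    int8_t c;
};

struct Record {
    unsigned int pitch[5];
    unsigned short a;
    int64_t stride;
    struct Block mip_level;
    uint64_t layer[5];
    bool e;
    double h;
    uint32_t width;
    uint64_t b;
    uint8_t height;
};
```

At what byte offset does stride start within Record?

Block: 0..4  g  (4B, 4-aligned); 4..8  d  (4B, 4-aligned); 8..10  f  (2B, 2-aligned); 10..11  c  (1B, 1-aligned); 11..12  -- tail padding (1B); sizeof = 12, alignof = 4
0..20  pitch  (20B, 4-aligned)
20..22  a  (2B, 2-aligned)
22..24  -- padding (2B)
24..32  stride  (8B, 8-aligned)

24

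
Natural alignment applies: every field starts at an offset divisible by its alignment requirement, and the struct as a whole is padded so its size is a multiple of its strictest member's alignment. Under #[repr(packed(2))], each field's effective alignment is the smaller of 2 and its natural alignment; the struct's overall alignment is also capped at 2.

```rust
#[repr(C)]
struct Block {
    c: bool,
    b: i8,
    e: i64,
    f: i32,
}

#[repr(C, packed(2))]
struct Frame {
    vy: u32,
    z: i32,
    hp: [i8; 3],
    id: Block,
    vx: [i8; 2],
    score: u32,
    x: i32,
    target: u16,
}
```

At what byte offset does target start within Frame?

46

Block: 0..1  c  (1B, 1-aligned); 1..2  b  (1B, 1-aligned); 2..8  -- padding (6B); 8..16  e  (8B, 8-aligned); 16..20  f  (4B, 4-aligned); 20..24  -- tail padding (4B); sizeof = 24, alignof = 8
0..4  vy  (4B, 2-aligned)
4..8  z  (4B, 2-aligned)
8..11  hp  (3B, 1-aligned)
11..12  -- padding (1B)
12..36  id  (24B, 2-aligned)
36..38  vx  (2B, 1-aligned)
38..42  score  (4B, 2-aligned)
42..46  x  (4B, 2-aligned)
46..48  target  (2B, 2-aligned)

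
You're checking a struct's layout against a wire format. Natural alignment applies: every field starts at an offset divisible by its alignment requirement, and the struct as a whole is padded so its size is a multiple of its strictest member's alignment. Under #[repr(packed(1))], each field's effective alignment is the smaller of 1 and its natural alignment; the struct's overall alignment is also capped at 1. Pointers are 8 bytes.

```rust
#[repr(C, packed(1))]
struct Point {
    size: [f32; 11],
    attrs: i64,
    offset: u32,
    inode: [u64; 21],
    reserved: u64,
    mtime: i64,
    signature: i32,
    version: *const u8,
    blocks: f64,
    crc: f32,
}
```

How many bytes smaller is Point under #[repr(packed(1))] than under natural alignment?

16

natural layout:
  @0: size [44B, align 4] → 44
  +4 pad (align 8)
  @48: attrs [8B, align 8] → 56
  @56: offset [4B, align 4] → 60
  +4 pad (align 8)
  @64: inode [168B, align 8] → 232
  @232: reserved [8B, align 8] → 240
  @240: mtime [8B, align 8] → 248
  @248: signature [4B, align 4] → 252
  +4 pad (align 8)
  @256: version [8B, align 8] → 264
  @264: blocks [8B, align 8] → 272
  @272: crc [4B, align 4] → 276
  +4 tail pad (align 8)
  size 280, align 8
packed(1) layout:
  @0: size [44B, align 1] → 44
  @44: attrs [8B, align 1] → 52
  @52: offset [4B, align 1] → 56
  @56: inode [168B, align 1] → 224
  @224: reserved [8B, align 1] → 232
  @232: mtime [8B, align 1] → 240
  @240: signature [4B, align 1] → 244
  @244: version [8B, align 1] → 252
  @252: blocks [8B, align 1] → 260
  @260: crc [4B, align 1] → 264
  size 264, align 1
280 − 264 = 16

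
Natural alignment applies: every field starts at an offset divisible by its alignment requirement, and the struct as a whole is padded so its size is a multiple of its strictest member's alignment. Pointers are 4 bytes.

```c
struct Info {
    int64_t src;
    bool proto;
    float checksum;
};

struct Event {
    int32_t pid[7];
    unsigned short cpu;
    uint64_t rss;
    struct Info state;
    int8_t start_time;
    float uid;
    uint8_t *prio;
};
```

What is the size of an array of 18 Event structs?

1296

Info: @0: src [8B, align 8] → 8; @8: proto [1B, align 1] → 9; +3 pad (align 4); @12: checksum [4B, align 4] → 16; size 16, align 8
@0: pid [28B, align 4] → 28
@28: cpu [2B, align 2] → 30
+2 pad (align 8)
@32: rss [8B, align 8] → 40
@40: state [16B, align 8] → 56
@56: start_time [1B, align 1] → 57
+3 pad (align 4)
@60: uid [4B, align 4] → 64
@64: prio [4B, align 4] → 68
+4 tail pad (align 8)
size 72, align 8
array of 18: 18 × 72 = 1296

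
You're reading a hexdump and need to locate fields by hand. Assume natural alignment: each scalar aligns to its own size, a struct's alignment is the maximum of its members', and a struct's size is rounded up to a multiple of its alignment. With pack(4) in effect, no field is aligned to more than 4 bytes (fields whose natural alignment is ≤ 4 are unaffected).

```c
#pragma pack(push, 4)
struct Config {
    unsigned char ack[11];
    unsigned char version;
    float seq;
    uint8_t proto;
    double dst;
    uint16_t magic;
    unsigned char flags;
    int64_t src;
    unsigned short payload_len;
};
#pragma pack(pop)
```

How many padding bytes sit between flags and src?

1

0..11  ack  (11B, 1-aligned)
11..12  version  (1B, 1-aligned)
12..16  seq  (4B, 4-aligned)
16..17  proto  (1B, 1-aligned)
17..20  -- padding (3B)
20..28  dst  (8B, 4-aligned)
28..30  magic  (2B, 2-aligned)
30..31  flags  (1B, 1-aligned)
31..32  -- padding (1B)
32..40  src  (8B, 4-aligned)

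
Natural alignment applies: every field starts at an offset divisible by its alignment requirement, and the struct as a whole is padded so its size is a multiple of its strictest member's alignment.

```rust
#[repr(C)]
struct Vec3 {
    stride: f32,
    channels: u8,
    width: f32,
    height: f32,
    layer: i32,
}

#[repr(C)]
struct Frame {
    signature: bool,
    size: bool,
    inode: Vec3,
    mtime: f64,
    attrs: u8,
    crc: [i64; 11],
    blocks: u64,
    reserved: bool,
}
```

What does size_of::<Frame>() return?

144

Vec3: @0: stride [4B, align 4] → 4; @4: channels [1B, align 1] → 5; +3 pad (align 4); @8: width [4B, align 4] → 12; @12: height [4B, align 4] → 16; @16: layer [4B, align 4] → 20; size 20, align 4
@0: signature [1B, align 1] → 1
@1: size [1B, align 1] → 2
+2 pad (align 4)
@4: inode [20B, align 4] → 24
@24: mtime [8B, align 8] → 32
@32: attrs [1B, align 1] → 33
+7 pad (align 8)
@40: crc [88B, align 8] → 128
@128: blocks [8B, align 8] → 136
@136: reserved [1B, align 1] → 137
+7 tail pad (align 8)
size 144, align 8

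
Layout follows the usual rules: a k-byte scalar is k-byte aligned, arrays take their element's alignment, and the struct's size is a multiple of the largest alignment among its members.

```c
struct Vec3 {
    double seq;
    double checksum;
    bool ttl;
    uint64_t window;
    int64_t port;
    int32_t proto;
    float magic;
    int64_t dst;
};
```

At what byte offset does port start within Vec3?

@0: seq [8B, align 8] → 8
@8: checksum [8B, align 8] → 16
@16: ttl [1B, align 1] → 17
+7 pad (align 8)
@24: window [8B, align 8] → 32
@32: port [8B, align 8] → 40

32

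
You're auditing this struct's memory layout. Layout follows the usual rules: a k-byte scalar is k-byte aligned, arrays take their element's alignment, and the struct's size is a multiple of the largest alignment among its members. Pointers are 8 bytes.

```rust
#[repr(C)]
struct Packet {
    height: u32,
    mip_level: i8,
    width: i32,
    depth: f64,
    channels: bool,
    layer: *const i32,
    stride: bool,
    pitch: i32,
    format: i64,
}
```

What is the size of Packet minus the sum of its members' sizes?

0..4  height  (4B, 4-aligned)
4..5  mip_level  (1B, 1-aligned)
5..8  -- padding (3B)
8..12  width  (4B, 4-aligned)
12..16  -- padding (4B)
16..24  depth  (8B, 8-aligned)
24..25  channels  (1B, 1-aligned)
25..32  -- padding (7B)
32..40  layer  (8B, 8-aligned)
40..41  stride  (1B, 1-aligned)
41..44  -- padding (3B)
44..48  pitch  (4B, 4-aligned)
48..56  format  (8B, 8-aligned)
sizeof = 56, alignof = 8
data bytes 39, size 56 → padding 17

17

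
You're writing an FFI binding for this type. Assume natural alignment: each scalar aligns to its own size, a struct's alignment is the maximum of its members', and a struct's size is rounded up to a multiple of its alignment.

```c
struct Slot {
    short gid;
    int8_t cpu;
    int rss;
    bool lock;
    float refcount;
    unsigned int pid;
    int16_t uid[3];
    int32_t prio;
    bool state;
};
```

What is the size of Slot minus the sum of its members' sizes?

9

gid at 0 (size 2, align 2) → ends 2
cpu at 2 (size 1, align 1) → ends 3
pad 1 to align 4 for rss
rss at 4 (size 4, align 4) → ends 8
lock at 8 (size 1, align 1) → ends 9
pad 3 to align 4 for refcount
refcount at 12 (size 4, align 4) → ends 16
pid at 16 (size 4, align 4) → ends 20
uid at 20 (size 6, align 2) → ends 26
pad 2 to align 4 for prio
prio at 28 (size 4, align 4) → ends 32
state at 32 (size 1, align 1) → ends 33
tail pad 3 to reach multiple of 4
total 36 bytes, alignment 4
data bytes 27, size 36 → padding 9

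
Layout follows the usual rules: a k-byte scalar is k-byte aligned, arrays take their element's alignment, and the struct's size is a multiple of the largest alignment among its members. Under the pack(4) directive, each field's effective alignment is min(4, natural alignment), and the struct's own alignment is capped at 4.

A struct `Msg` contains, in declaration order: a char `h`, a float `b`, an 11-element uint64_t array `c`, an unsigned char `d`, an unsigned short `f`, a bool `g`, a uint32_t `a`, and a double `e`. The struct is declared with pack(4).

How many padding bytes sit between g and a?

h at 0 (size 1, align 1) → ends 1
pad 3 to align 4 for b
b at 4 (size 4, align 4) → ends 8
c at 8 (size 88, align 4) → ends 96
d at 96 (size 1, align 1) → ends 97
pad 1 to align 2 for f
f at 98 (size 2, align 2) → ends 100
g at 100 (size 1, align 1) → ends 101
pad 3 to align 4 for a
a at 104 (size 4, align 4) → ends 108

3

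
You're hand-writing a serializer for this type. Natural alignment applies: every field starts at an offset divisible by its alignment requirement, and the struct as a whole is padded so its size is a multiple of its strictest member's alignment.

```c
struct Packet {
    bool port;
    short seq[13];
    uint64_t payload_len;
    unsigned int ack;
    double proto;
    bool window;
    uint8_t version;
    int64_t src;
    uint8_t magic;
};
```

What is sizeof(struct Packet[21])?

@0: port [1B, align 1] → 1
+1 pad (align 2)
@2: seq [26B, align 2] → 28
+4 pad (align 8)
@32: payload_len [8B, align 8] → 40
@40: ack [4B, align 4] → 44
+4 pad (align 8)
@48: proto [8B, align 8] → 56
@56: window [1B, align 1] → 57
@57: version [1B, align 1] → 58
+6 pad (align 8)
@64: src [8B, align 8] → 72
@72: magic [1B, align 1] → 73
+7 tail pad (align 8)
size 80, align 8
array of 21: 21 × 80 = 1680

1680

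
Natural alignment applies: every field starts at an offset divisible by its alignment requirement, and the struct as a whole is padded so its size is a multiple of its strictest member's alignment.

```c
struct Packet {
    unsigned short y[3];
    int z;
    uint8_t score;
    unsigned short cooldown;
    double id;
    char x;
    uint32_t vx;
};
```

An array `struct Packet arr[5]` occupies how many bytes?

160

@0: y [6B, align 2] → 6
+2 pad (align 4)
@8: z [4B, align 4] → 12
@12: score [1B, align 1] → 13
+1 pad (align 2)
@14: cooldown [2B, align 2] → 16
@16: id [8B, align 8] → 24
@24: x [1B, align 1] → 25
+3 pad (align 4)
@28: vx [4B, align 4] → 32
size 32, align 8
array of 5: 5 × 32 = 160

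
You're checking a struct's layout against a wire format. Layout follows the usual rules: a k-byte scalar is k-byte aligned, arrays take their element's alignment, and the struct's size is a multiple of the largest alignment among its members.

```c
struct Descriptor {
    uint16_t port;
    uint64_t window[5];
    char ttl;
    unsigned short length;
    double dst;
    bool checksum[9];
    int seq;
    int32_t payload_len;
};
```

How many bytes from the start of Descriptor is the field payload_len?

0..2  port  (2B, 2-aligned)
2..8  -- padding (6B)
8..48  window  (40B, 8-aligned)
48..49  ttl  (1B, 1-aligned)
49..50  -- padding (1B)
50..52  length  (2B, 2-aligned)
52..56  -- padding (4B)
56..64  dst  (8B, 8-aligned)
64..73  checksum  (9B, 1-aligned)
73..76  -- padding (3B)
76..80  seq  (4B, 4-aligned)
80..84  payload_len  (4B, 4-aligned)

80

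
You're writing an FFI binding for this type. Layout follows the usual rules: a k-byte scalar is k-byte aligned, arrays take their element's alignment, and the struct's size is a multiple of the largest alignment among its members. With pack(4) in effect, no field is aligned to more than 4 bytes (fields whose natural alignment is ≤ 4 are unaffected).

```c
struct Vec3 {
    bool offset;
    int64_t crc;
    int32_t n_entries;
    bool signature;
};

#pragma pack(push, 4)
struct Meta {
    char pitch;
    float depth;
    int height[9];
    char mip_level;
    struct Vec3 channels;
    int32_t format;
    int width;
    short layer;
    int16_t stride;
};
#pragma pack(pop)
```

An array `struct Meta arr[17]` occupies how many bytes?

Vec3: 0..1  offset  (1B, 1-aligned); 1..8  -- padding (7B); 8..16  crc  (8B, 8-aligned); 16..20  n_entries  (4B, 4-aligned); 20..21  signature  (1B, 1-aligned); 21..24  -- tail padding (3B); sizeof = 24, alignof = 8
0..1  pitch  (1B, 1-aligned)
1..4  -- padding (3B)
4..8  depth  (4B, 4-aligned)
8..44  height  (36B, 4-aligned)
44..45  mip_level  (1B, 1-aligned)
45..48  -- padding (3B)
48..72  channels  (24B, 4-aligned)
72..76  format  (4B, 4-aligned)
76..80  width  (4B, 4-aligned)
80..82  layer  (2B, 2-aligned)
82..84  stride  (2B, 2-aligned)
sizeof = 84, alignof = 4
array of 17: 17 × 84 = 1428

1428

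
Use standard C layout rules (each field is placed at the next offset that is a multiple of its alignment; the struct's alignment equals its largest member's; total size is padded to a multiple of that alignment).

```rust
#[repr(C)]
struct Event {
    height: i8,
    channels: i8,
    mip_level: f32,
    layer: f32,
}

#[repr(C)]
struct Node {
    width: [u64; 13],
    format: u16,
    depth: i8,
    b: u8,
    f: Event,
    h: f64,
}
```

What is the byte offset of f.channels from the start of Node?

Event: 0..1  height  (1B, 1-aligned); 1..2  channels  (1B, 1-aligned); 2..4  -- padding (2B); 4..8  mip_level  (4B, 4-aligned); 8..12  layer  (4B, 4-aligned); sizeof = 12, alignof = 4
0..104  width  (104B, 8-aligned)
104..106  format  (2B, 2-aligned)
106..107  depth  (1B, 1-aligned)
107..108  b  (1B, 1-aligned)
108..120  f  (12B, 4-aligned)
within Event: channels at 1
108 + 1 = 109

109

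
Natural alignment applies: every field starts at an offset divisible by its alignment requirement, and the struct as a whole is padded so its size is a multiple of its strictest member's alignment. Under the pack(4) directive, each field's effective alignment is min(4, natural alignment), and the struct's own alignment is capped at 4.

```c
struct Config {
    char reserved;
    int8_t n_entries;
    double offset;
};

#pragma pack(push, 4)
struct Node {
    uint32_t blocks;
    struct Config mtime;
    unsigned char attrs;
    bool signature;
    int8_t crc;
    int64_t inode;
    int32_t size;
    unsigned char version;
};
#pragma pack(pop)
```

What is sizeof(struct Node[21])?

840

Config: @0: reserved [1B, align 1] → 1; @1: n_entries [1B, align 1] → 2; +6 pad (align 8); @8: offset [8B, align 8] → 16; size 16, align 8
@0: blocks [4B, align 4] → 4
@4: mtime [16B, align 4] → 20
@20: attrs [1B, align 1] → 21
@21: signature [1B, align 1] → 22
@22: crc [1B, align 1] → 23
+1 pad (align 4)
@24: inode [8B, align 4] → 32
@32: size [4B, align 4] → 36
@36: version [1B, align 1] → 37
+3 tail pad (align 4)
size 40, align 4
array of 21: 21 × 40 = 840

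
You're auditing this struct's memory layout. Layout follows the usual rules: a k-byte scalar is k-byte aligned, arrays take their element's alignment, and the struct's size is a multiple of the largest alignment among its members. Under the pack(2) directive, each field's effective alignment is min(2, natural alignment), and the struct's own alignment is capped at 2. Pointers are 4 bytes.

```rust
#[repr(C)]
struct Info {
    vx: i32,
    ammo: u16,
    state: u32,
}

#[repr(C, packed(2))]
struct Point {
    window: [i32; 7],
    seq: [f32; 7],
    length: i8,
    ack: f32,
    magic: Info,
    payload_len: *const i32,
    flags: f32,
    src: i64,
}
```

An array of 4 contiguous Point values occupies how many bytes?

Info: vx at 0 (size 4, align 4) → ends 4; ammo at 4 (size 2, align 2) → ends 6; pad 2 to align 4 for state; state at 8 (size 4, align 4) → ends 12; total 12 bytes, alignment 4
window at 0 (size 28, align 2) → ends 28
seq at 28 (size 28, align 2) → ends 56
length at 56 (size 1, align 1) → ends 57
pad 1 to align 2 for ack
ack at 58 (size 4, align 2) → ends 62
magic at 62 (size 12, align 2) → ends 74
payload_len at 74 (size 4, align 2) → ends 78
flags at 78 (size 4, align 2) → ends 82
src at 82 (size 8, align 2) → ends 90
total 90 bytes, alignment 2
array of 4: 4 × 90 = 360

360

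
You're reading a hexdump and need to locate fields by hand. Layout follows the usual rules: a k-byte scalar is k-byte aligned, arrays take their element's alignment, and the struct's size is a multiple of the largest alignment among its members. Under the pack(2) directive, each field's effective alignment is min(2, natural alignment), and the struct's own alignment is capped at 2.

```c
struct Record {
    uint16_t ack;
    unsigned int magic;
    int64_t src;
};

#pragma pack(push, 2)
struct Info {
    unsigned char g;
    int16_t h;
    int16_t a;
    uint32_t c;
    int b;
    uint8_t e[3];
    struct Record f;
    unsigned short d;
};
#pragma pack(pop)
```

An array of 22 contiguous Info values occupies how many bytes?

792

Record: ack at 0 (size 2, align 2) → ends 2; pad 2 to align 4 for magic; magic at 4 (size 4, align 4) → ends 8; src at 8 (size 8, align 8) → ends 16; total 16 bytes, alignment 8
g at 0 (size 1, align 1) → ends 1
pad 1 to align 2 for h
h at 2 (size 2, align 2) → ends 4
a at 4 (size 2, align 2) → ends 6
c at 6 (size 4, align 2) → ends 10
b at 10 (size 4, align 2) → ends 14
e at 14 (size 3, align 1) → ends 17
pad 1 to align 2 for f
f at 18 (size 16, align 2) → ends 34
d at 34 (size 2, align 2) → ends 36
total 36 bytes, alignment 2
array of 22: 22 × 36 = 792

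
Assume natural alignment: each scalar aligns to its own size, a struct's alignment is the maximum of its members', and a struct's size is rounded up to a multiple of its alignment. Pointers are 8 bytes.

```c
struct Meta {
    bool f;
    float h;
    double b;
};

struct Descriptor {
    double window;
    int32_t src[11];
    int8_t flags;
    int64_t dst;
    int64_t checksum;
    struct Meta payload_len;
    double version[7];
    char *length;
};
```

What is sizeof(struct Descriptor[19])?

2888

Meta: @0: f [1B, align 1] → 1; +3 pad (align 4); @4: h [4B, align 4] → 8; @8: b [8B, align 8] → 16; size 16, align 8
@0: window [8B, align 8] → 8
@8: src [44B, align 4] → 52
@52: flags [1B, align 1] → 53
+3 pad (align 8)
@56: dst [8B, align 8] → 64
@64: checksum [8B, align 8] → 72
@72: payload_len [16B, align 8] → 88
@88: version [56B, align 8] → 144
@144: length [8B, align 8] → 152
size 152, align 8
array of 19: 19 × 152 = 2888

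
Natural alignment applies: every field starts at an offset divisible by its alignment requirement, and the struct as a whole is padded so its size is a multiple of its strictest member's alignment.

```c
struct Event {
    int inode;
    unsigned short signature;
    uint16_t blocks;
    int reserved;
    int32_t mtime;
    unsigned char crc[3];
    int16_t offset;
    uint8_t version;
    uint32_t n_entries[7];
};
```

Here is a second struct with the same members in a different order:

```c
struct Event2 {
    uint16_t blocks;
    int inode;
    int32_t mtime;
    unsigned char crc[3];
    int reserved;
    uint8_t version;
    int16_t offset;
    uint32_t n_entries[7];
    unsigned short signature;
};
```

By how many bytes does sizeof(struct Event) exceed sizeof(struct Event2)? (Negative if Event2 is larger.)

-4

0..4  inode  (4B, 4-aligned)
4..6  signature  (2B, 2-aligned)
6..8  blocks  (2B, 2-aligned)
8..12  reserved  (4B, 4-aligned)
12..16  mtime  (4B, 4-aligned)
16..19  crc  (3B, 1-aligned)
19..20  -- padding (1B)
20..22  offset  (2B, 2-aligned)
22..23  version  (1B, 1-aligned)
23..24  -- padding (1B)
24..52  n_entries  (28B, 4-aligned)
sizeof = 52, alignof = 4
— Event2 —
0..2  blocks  (2B, 2-aligned)
2..4  -- padding (2B)
4..8  inode  (4B, 4-aligned)
8..12  mtime  (4B, 4-aligned)
12..15  crc  (3B, 1-aligned)
15..16  -- padding (1B)
16..20  reserved  (4B, 4-aligned)
20..21  version  (1B, 1-aligned)
21..22  -- padding (1B)
22..24  offset  (2B, 2-aligned)
24..52  n_entries  (28B, 4-aligned)
52..54  signature  (2B, 2-aligned)
54..56  -- tail padding (2B)
sizeof = 56, alignof = 4
52 − 56 = -4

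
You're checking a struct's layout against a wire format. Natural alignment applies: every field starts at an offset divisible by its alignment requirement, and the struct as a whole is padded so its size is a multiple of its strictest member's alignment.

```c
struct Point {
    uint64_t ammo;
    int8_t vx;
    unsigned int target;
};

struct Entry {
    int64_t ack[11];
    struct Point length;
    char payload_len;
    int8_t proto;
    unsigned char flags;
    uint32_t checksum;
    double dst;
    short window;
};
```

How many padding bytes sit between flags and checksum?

1

Point: @0: ammo [8B, align 8] → 8; @8: vx [1B, align 1] → 9; +3 pad (align 4); @12: target [4B, align 4] → 16; size 16, align 8
@0: ack [88B, align 8] → 88
@88: length [16B, align 8] → 104
@104: payload_len [1B, align 1] → 105
@105: proto [1B, align 1] → 106
@106: flags [1B, align 1] → 107
+1 pad (align 4)
@108: checksum [4B, align 4] → 112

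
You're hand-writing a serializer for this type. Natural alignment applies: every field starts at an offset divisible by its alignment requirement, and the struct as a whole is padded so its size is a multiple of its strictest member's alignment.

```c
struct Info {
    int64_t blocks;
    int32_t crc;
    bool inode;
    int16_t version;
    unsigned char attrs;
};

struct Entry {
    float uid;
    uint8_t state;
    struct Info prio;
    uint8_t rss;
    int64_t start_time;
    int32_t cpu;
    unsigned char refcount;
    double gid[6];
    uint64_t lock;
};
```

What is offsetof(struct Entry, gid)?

Info: blocks at 0 (size 8, align 8) → ends 8; crc at 8 (size 4, align 4) → ends 12; inode at 12 (size 1, align 1) → ends 13; pad 1 to align 2 for version; version at 14 (size 2, align 2) → ends 16; attrs at 16 (size 1, align 1) → ends 17; tail pad 7 to reach multiple of 8; total 24 bytes, alignment 8
uid at 0 (size 4, align 4) → ends 4
state at 4 (size 1, align 1) → ends 5
pad 3 to align 8 for prio
prio at 8 (size 24, align 8) → ends 32
rss at 32 (size 1, align 1) → ends 33
pad 7 to align 8 for start_time
start_time at 40 (size 8, align 8) → ends 48
cpu at 48 (size 4, align 4) → ends 52
refcount at 52 (size 1, align 1) → ends 53
pad 3 to align 8 for gid
gid at 56 (size 48, align 8) → ends 104

56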